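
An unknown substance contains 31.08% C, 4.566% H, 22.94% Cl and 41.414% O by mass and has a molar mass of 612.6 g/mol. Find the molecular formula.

C16H28Cl4O16

Assume 100 g: 31.08 g C, 4.566 g H, 22.94 g Cl, 41.414 g O.
Moles — C: 31.08 / 12.01 = 2.588 mol; H: 4.566 / 1.008 = 4.53 mol; Cl: 22.94 / 35.45 = 0.6471 mol; O: 41.414 / 16.00 = 2.588 mol
Ratios (÷ 0.6471): C 3.999, H 7.000, Cl 1.000, O 4.000
→ C4H7ClO4
Empirical-formula mass = 154.55 g/mol
n = 612.6 / 154.55 = 3.96 ≈ 4
Molecular formula = (C4H7ClO4)×4 = C16H28Cl4O16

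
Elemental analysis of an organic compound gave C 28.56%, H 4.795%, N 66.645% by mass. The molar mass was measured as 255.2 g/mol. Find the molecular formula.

Assume 100 g: 28.56 g C, 4.795 g H, 66.645 g N.
n(C) = 28.56/12.01 = 2.378, n(H) = 4.795/1.008 = 4.757, n(N) = 66.645/14.01 = 4.757
Divide by the smallest (2.378 mol C): C 1.000, H 2.000, N 2.000
≈ 1:2:2 → CH2N2
Empirical-formula mass = 42.05 g/mol
n = 255.2 / 42.05 = 6.07 ≈ 6
Molecular formula = (CH2N2)×6 = C6H12N12

C6H12N12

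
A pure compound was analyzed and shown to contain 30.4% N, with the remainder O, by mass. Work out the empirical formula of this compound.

Assume 100 g: 30.4 g N, 69.6 g O.
N: 30.4 g ÷ 14.01 g/mol = 2.17 mol
O: 69.6 g ÷ 16.00 g/mol = 4.35 mol
Smallest is N at 2.17 mol; normalising gives N 1.000, O 2.005
Ratio ≈ 1:2, so the empirical formula is NO2

NO2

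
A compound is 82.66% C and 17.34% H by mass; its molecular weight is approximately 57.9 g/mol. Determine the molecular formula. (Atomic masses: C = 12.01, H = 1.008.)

Assume 100 g: 82.66 g C, 17.34 g H.
Moles — C: 82.66 / 12.01 = 6.883 mol; H: 17.34 / 1.008 = 17.2 mol
Divide by the smallest (6.883 mol C): C 1.000, H 2.499
Multiply by 2: C 2.00, H 5.00 → C2H5
Empirical-formula mass = 29.06 g/mol
n = 57.9 / 29.06 = 1.99 ≈ 2
Molecular formula = (C2H5)×2 = C4H10

C4H10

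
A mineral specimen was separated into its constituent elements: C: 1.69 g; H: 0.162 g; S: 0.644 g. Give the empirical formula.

Moles — C: 1.69 / 12.01 = 0.1407 mol; H: 0.162 / 1.008 = 0.1607 mol; S: 0.644 / 32.07 = 0.02008 mol
Smallest is S at 0.02008 mol; normalising gives C 7.007, H 8.003, S 1.000
→ C7H8S

C7H8S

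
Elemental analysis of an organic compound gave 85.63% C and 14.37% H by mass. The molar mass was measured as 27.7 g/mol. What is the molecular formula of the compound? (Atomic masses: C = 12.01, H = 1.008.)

Assume 100 g: 85.63 g C, 14.37 g H.
Moles — C: 85.63 / 12.01 = 7.13 mol; H: 14.37 / 1.008 = 14.26 mol
Divide by the smallest (7.13 mol C): C 1.000, H 1.999
Ratio ≈ 1:2, so the empirical formula is CH2
Empirical-formula mass = 14.03 g/mol
n = 27.7 / 14.03 = 1.97 ≈ 2
Molecular formula = (CH2)×2 = C2H4

C2H4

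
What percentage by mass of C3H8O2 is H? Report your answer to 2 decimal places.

10.60%

Molar mass = 3(12.01) + 8(1.008) + 2(16.00) = 76.094 g/mol
Mass of H per mole = 8 × 1.008 = 8.064 g
% H = 8.064 / 76.094 × 100 = 10.60%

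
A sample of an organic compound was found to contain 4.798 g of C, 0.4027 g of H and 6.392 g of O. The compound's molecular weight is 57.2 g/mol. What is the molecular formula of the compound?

C: 4.798 g ÷ 12.01 g/mol = 0.3995 mol
H: 0.4027 g ÷ 1.008 g/mol = 0.3995 mol
O: 6.392 g ÷ 16.00 g/mol = 0.3995 mol
Ratios (÷ 0.3995): C 1.000, H 1.000, O 1.000
Ratio ≈ 1:1:1, so the empirical formula is CHO
Empirical-formula mass = 29.02 g/mol
n = 57.2 / 29.02 = 1.97 ≈ 2
Molecular formula = (CHO)×2 = C2H2O2

C2H2O2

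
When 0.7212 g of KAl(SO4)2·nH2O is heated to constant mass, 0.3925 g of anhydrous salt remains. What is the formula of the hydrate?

KAl(SO4)2·12H2O

Mass of water lost = 0.7212 − 0.3925 = 0.3287 g → 0.3287 / 18.02 = 0.01824 mol H2O
Molar mass of KAl(SO4)2 = 258.22 g/mol → mol KAl(SO4)2 = 0.3925 / 258.22 = 0.00152
n = 0.01824 / 0.00152 = 12.00 ≈ 12 → KAl(SO4)2·12H2O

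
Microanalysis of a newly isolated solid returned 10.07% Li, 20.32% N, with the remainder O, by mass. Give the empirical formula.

LiNO3

Assume 100 g: 10.07 g Li, 20.32 g N, 69.61 g O.
n(Li) = 10.07/6.94 = 1.451, n(N) = 20.32/14.01 = 1.45, n(O) = 69.61/16.00 = 4.351
Ratios (÷ 1.45): Li 1.000, N 1.000, O 3.000
Ratio ≈ 1:1:3, so the empirical formula is LiNO3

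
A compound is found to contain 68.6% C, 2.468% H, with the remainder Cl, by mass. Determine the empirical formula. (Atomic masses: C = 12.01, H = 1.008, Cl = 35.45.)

C7H3Cl

Assume 100 g: 68.6 g C, 2.468 g H, 28.932 g Cl.
n(C) = 68.6/12.01 = 5.712, n(H) = 2.468/1.008 = 2.448, n(Cl) = 28.932/35.45 = 0.8161
Ratios (÷ 0.8161): C 6.999, H 3.000, Cl 1.000
≈ 7:3:1 → C7H3Cl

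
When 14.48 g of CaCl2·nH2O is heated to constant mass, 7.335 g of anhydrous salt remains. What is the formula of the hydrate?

Mass of water lost = 14.48 − 7.335 = 7.145 g → 7.145 / 18.02 = 0.3965 mol H2O
Molar mass of CaCl2 = 110.98 g/mol → mol CaCl2 = 7.335 / 110.98 = 0.06609
n = 0.3965 / 0.06609 = 6.00 ≈ 6 → CaCl2·6H2O

CaCl2·6H2O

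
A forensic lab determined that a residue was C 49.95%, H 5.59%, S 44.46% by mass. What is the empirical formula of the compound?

Assume 100 g: 49.95 g C, 5.59 g H, 44.46 g S.
Moles — C: 49.95 / 12.01 = 4.159 mol; H: 5.59 / 1.008 = 5.546 mol; S: 44.46 / 32.07 = 1.386 mol
Divide by the smallest (1.386 mol S): C 3.000, H 4.000, S 1.000
→ C3H4S

C3H4S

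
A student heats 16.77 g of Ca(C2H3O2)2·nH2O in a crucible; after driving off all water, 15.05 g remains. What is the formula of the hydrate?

Mass of water lost = 16.77 − 15.05 = 1.72 g → 1.72 / 18.02 = 0.09545 mol H2O
Molar mass of Ca(C2H3O2)2 = 158.17 g/mol → mol Ca(C2H3O2)2 = 15.05 / 158.17 = 0.09515
n = 0.09545 / 0.09515 = 1.00 ≈ 1 → Ca(C2H3O2)2·H2O

Ca(C2H3O2)2·H2O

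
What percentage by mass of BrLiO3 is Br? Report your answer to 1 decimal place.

59.3%

Molar mass = 1(79.90) + 1(6.94) + 3(16.00) = 134.840 g/mol
Mass of Br per mole = 1 × 79.90 = 79.900 g
% Br = 79.900 / 134.840 × 100 = 59.3%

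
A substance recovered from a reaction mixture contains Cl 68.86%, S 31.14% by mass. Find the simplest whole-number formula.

Cl2S

Assume 100 g: 68.86 g Cl, 31.14 g S.
Moles — Cl: 68.86 / 35.45 = 1.942 mol; S: 31.14 / 32.07 = 0.971 mol
Divide by the smallest (0.971 mol S): Cl 2.000, S 1.000
→ Cl2S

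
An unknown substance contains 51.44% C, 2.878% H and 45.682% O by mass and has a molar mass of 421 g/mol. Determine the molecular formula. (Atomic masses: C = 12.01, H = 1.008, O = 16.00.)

C18H12O12

Assume 100 g: 51.44 g C, 2.878 g H, 45.682 g O.
n(C) = 51.44/12.01 = 4.283, n(H) = 2.878/1.008 = 2.855, n(O) = 45.682/16.00 = 2.855
Smallest is O at 2.855 mol; normalising gives C 1.500, H 1.000, O 1.000
Scaling by 2: C 3.00, H 2.00, O 2.00 → C3H2O2
Empirical-formula mass = 70.05 g/mol
n = 421 / 70.05 = 6.01 ≈ 6
Molecular formula = (C3H2O2)×6 = C18H12O12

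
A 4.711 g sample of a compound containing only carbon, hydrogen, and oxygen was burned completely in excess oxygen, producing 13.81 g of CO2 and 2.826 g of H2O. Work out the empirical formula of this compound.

C8H8O

mol C = 13.81 / 44.01 = 0.3138; mass C = 0.3138 × 12.01 = 3.769 g
mol H = 2 × (2.826 / 18.02) = 0.3137; mass H = 0.3137 × 1.008 = 0.3162 g
mass O = 4.711 − (4.085) = 0.6262 g → mol O = 0.03914
Ratios (÷ 0.03914): C 8.018, H 8.014, O 1.000
→ C8H8O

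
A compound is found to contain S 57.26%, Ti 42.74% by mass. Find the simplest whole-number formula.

S2Ti

Assume 100 g: 57.26 g S, 42.74 g Ti.
n(S) = 57.26/32.07 = 1.785, n(Ti) = 42.74/47.87 = 0.8928
Smallest is Ti at 0.8928 mol; normalising gives S 2.000, Ti 1.000
→ S2Ti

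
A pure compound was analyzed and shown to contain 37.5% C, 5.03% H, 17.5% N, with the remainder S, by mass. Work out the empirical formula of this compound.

Assume 100 g: 37.5 g C, 5.03 g H, 17.5 g N, 39.97 g S.
Moles — C: 37.5 / 12.01 = 3.122 mol; H: 5.03 / 1.008 = 4.99 mol; N: 17.5 / 14.01 = 1.249 mol; S: 39.97 / 32.07 = 1.246 mol
Smallest is S at 1.246 mol; normalising gives C 2.505, H 4.004, N 1.002, S 1.000
Multiply by 2: C 5.01, H 8.01, N 2.00, S 2.00 → C5H8N2S2

C5H8N2S2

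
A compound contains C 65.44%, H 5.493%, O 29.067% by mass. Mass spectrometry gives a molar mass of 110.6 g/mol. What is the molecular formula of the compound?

C6H6O2

Assume 100 g: 65.44 g C, 5.493 g H, 29.067 g O.
C: 65.44 g ÷ 12.01 g/mol = 5.449 mol
H: 5.493 g ÷ 1.008 g/mol = 5.449 mol
O: 29.067 g ÷ 16.00 g/mol = 1.817 mol
Ratios (÷ 1.817): C 2.999, H 3.000, O 1.000
≈ 3:3:1 → C3H3O
Empirical-formula mass = 55.05 g/mol
n = 110.6 / 55.05 = 2.01 ≈ 2
Molecular formula = (C3H3O)×2 = C6H6O2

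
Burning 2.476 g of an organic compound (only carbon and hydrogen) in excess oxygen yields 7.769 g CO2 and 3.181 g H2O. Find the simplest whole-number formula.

CH2

mol C = 7.769 / 44.01 = 0.1765; mass C = 0.1765 × 12.01 = 2.120 g
mol H = 2 × (3.181 / 18.02) = 0.3531; mass H = 0.3531 × 1.008 = 0.3559 g
Smallest is C at 0.1765 mol; normalising gives C 1.000, H 2.000
→ CH2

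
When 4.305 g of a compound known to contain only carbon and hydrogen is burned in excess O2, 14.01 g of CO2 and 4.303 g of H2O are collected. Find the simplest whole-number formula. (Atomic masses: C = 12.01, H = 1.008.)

C2H3

mol C = 14.01 / 44.01 = 0.3183; mass C = 0.3183 × 12.01 = 3.823 g
mol H = 2 × (4.303 / 18.02) = 0.4776; mass H = 0.4776 × 1.008 = 0.4814 g
Divide by the smallest (0.3183 mol C): C 1.000, H 1.500
Scaling by 2: C 2.00, H 3.00 → C2H3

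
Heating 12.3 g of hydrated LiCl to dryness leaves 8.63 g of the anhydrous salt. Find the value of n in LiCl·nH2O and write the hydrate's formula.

Mass of water lost = 12.3 − 8.63 = 3.67 g → 3.67 / 18.02 = 0.2037 mol H2O
Molar mass of LiCl = 42.39 g/mol → mol LiCl = 8.63 / 42.39 = 0.2036
n = 0.2037 / 0.2036 = 1.00 ≈ 1 → LiCl·H2O

LiCl·H2O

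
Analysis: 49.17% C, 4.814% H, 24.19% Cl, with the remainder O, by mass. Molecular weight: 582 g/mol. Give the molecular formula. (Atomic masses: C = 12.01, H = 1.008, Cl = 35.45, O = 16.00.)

Assume 100 g: 49.17 g C, 4.814 g H, 24.19 g Cl, 21.826 g O.
n(C) = 49.17/12.01 = 4.094, n(H) = 4.814/1.008 = 4.776, n(Cl) = 24.19/35.45 = 0.6824, n(O) = 21.826/16.00 = 1.364
Smallest is Cl at 0.6824 mol; normalising gives C 6.000, H 6.999, Cl 1.000, O 1.999
≈ 6:7:1:2 → C6H7ClO2
Empirical-formula mass = 146.57 g/mol
n = 582 / 146.57 = 3.97 ≈ 4
Molecular formula = (C6H7ClO2)×4 = C24H28Cl4O8

C24H28Cl4O8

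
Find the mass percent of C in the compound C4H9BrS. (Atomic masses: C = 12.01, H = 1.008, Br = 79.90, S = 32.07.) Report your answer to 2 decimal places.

Molar mass = 4(12.01) + 9(1.008) + 1(79.90) + 1(32.07) = 169.082 g/mol
Mass of C per mole = 4 × 12.01 = 48.040 g
% C = 48.040 / 169.082 × 100 = 28.41%

28.41%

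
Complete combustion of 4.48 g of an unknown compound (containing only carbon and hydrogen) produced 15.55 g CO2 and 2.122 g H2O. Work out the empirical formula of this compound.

mol C = 15.55 / 44.01 = 0.3533; mass C = 0.3533 × 12.01 = 4.243 g
mol H = 2 × (2.122 / 18.02) = 0.2355; mass H = 0.2355 × 1.008 = 0.2374 g
Divide by the smallest (0.2355 mol H): C 1.500, H 1.000
×2: C 3.00, H 2.00 → C3H2

C3H2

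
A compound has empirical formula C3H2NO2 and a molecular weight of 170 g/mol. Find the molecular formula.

Empirical-formula mass = 84.06 g/mol
n = 170 / 84.06 = 2.02 ≈ 2
Molecular formula = (C3H2NO2)2 = C6H4N2O4

C6H4N2O4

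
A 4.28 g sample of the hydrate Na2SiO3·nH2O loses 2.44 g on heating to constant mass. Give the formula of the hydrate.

Na2SiO3·9H2O

Mass of anhydrous Na2SiO3 = 4.28 − 2.44 = 1.84 g
mol H2O = 2.44 / 18.02 = 0.1354
Molar mass of Na2SiO3 = 122.07 g/mol → mol Na2SiO3 = 1.84 / 122.07 = 0.01507
n = 0.1354 / 0.01507 = 8.98 ≈ 9 → Na2SiO3·9H2O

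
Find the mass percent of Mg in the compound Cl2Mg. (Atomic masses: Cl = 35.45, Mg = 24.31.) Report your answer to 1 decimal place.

Molar mass = 2(35.45) + 1(24.31) = 95.210 g/mol
Mass of Mg per mole = 1 × 24.31 = 24.310 g
% Mg = 24.310 / 95.210 × 100 = 25.5%

25.5%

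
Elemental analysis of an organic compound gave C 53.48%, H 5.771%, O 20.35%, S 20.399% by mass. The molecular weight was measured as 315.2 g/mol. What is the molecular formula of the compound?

Assume 100 g: 53.48 g C, 5.771 g H, 20.35 g O, 20.399 g S.
Moles — C: 53.48 / 12.01 = 4.453 mol; H: 5.771 / 1.008 = 5.725 mol; O: 20.35 / 16.00 = 1.272 mol; S: 20.399 / 32.07 = 0.6361 mol
Smallest is S at 0.6361 mol; normalising gives C 7.001, H 9.001, O 2.000, S 1.000
Ratio ≈ 7:9:2:1, so the empirical formula is C7H9O2S
Empirical-formula mass = 157.21 g/mol
n = 315.2 / 157.21 = 2.00 ≈ 2
Molecular formula = (C7H9O2S)×2 = C14H18O4S2

C14H18O4S2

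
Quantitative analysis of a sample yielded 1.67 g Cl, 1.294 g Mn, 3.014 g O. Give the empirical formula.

Cl: 1.67 g ÷ 35.45 g/mol = 0.04711 mol
Mn: 1.294 g ÷ 54.94 g/mol = 0.02355 mol
O: 3.014 g ÷ 16.00 g/mol = 0.1884 mol
Divide by the smallest (0.02355 mol Mn): Cl 2.000, Mn 1.000, O 7.998
Ratio ≈ 2:1:8, so the empirical formula is Cl2MnO8

Cl2MnO8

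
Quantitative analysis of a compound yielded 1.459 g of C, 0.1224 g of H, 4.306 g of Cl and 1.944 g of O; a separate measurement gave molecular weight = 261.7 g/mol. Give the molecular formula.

C4H4Cl4O4

C: 1.459 g ÷ 12.01 g/mol = 0.1215 mol
H: 0.1224 g ÷ 1.008 g/mol = 0.1214 mol
Cl: 4.306 g ÷ 35.45 g/mol = 0.1215 mol
O: 1.944 g ÷ 16.00 g/mol = 0.1215 mol
Ratios (÷ 0.1214): C 1.000, H 1.000, Cl 1.000, O 1.001
Ratio ≈ 1:1:1:1, so the empirical formula is CHClO
Empirical-formula mass = 64.47 g/mol
n = 261.7 / 64.47 = 4.06 ≈ 4
Molecular formula = (CHClO)×4 = C4H4Cl4O4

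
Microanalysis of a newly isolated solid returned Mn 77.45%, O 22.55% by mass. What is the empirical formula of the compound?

MnO

Assume 100 g: 77.45 g Mn, 22.55 g O.
Moles — Mn: 77.45 / 54.94 = 1.41 mol; O: 22.55 / 16.00 = 1.409 mol
Smallest is O at 1.409 mol; normalising gives Mn 1.000, O 1.000
Ratio ≈ 1:1, so the empirical formula is MnO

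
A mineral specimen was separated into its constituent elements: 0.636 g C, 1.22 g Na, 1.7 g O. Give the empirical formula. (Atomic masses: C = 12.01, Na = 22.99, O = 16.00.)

C: 0.636 g ÷ 12.01 g/mol = 0.05296 mol
Na: 1.22 g ÷ 22.99 g/mol = 0.05307 mol
O: 1.7 g ÷ 16.00 g/mol = 0.1062 mol
Divide by the smallest (0.05296 mol C): C 1.000, Na 1.002, O 2.006
≈ 1:1:2 → CNaO2

CNaO2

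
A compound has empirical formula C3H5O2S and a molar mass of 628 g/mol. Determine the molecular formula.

Empirical-formula mass = 105.14 g/mol
n = 628 / 105.14 = 5.97 ≈ 6
Molecular formula = (C3H5O2S)6 = C18H30O12S6

C18H30O12S6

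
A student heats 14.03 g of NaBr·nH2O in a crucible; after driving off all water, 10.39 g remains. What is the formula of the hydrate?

NaBr·2H2O

Mass of water lost = 14.03 − 10.39 = 3.64 g → 3.64 / 18.02 = 0.202 mol H2O
Molar mass of NaBr = 102.89 g/mol → mol NaBr = 10.39 / 102.89 = 0.101
n = 0.202 / 0.101 = 2.00 ≈ 2 → NaBr·2H2O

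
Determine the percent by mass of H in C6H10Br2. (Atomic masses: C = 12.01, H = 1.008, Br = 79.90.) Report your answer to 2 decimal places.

Molar mass = 6(12.01) + 10(1.008) + 2(79.90) = 241.940 g/mol
Mass of H per mole = 10 × 1.008 = 10.080 g
% H = 10.080 / 241.940 × 100 = 4.17%

4.17%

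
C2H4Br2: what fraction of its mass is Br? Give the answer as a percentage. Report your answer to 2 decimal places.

85.07%

Molar mass = 2(12.01) + 4(1.008) + 2(79.90) = 187.852 g/mol
Mass of Br per mole = 2 × 79.90 = 159.800 g
% Br = 159.800 / 187.852 × 100 = 85.07%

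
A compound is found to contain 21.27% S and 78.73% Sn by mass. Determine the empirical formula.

Assume 100 g: 21.27 g S, 78.73 g Sn.
n(S) = 21.27/32.07 = 0.6632, n(Sn) = 78.73/118.71 = 0.6632
Divide by the smallest (0.6632 mol Sn): S 1.000, Sn 1.000
→ SSn

SSn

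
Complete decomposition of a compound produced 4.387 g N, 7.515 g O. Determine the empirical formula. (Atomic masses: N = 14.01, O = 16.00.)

N2O3

n(N) = 4.387/14.01 = 0.3131, n(O) = 7.515/16.00 = 0.4697
Ratios (÷ 0.3131): N 1.000, O 1.500
Scaling by 2: N 2.00, O 3.00 → N2O3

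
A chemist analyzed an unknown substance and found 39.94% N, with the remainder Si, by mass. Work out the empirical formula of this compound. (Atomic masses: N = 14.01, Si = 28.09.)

N4Si3

Assume 100 g: 39.94 g N, 60.06 g Si.
Moles — N: 39.94 / 14.01 = 2.851 mol; Si: 60.06 / 28.09 = 2.138 mol
Smallest is Si at 2.138 mol; normalising gives N 1.333, Si 1.000
×3: N 4.00, Si 3.00 → N4Si3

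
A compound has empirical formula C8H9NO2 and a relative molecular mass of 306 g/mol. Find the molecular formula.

C16H18N2O4

Empirical-formula mass = 151.16 g/mol
n = 306 / 151.16 = 2.02 ≈ 2
Molecular formula = (C8H9NO2)2 = C16H18N2O4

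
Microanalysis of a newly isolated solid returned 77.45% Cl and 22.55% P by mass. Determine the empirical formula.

Cl3P

Assume 100 g: 77.45 g Cl, 22.55 g P.
Cl: 77.45 g ÷ 35.45 g/mol = 2.185 mol
P: 22.55 g ÷ 30.97 g/mol = 0.7281 mol
Divide by the smallest (0.7281 mol P): Cl 3.001, P 1.000
Ratio ≈ 3:1, so the empirical formula is Cl3P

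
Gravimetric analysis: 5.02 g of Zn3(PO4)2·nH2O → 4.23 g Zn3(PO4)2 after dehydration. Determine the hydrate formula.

Zn3(PO4)2·4H2O

Mass of water lost = 5.02 − 4.23 = 0.79 g → 0.79 / 18.02 = 0.04384 mol H2O
Molar mass of Zn3(PO4)2 = 386.08 g/mol → mol Zn3(PO4)2 = 4.23 / 386.08 = 0.01096
n = 0.04384 / 0.01096 = 4.00 ≈ 4 → Zn3(PO4)2·4H2O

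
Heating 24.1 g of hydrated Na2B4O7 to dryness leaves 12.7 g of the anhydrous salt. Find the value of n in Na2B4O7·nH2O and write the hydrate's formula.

Na2B4O7·10H2O

Mass of water lost = 24.1 − 12.7 = 11.4 g → 11.4 / 18.02 = 0.6326 mol H2O
Molar mass of Na2B4O7 = 201.22 g/mol → mol Na2B4O7 = 12.7 / 201.22 = 0.06311
n = 0.6326 / 0.06311 = 10.02 ≈ 10 → Na2B4O7·10H2O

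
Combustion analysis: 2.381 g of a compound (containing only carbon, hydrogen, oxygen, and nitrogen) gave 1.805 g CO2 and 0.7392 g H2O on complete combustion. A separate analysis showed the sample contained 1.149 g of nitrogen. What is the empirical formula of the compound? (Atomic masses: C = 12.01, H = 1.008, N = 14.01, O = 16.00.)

mol C = 1.805 / 44.01 = 0.04101; mass C = 0.04101 × 12.01 = 0.4926 g
mol H = 2 × (0.7392 / 18.02) = 0.08204; mass H = 0.08204 × 1.008 = 0.08270 g
mol N = 1.149 / 14.01 = 0.08201
mass O = 2.381 − (1.724) = 0.6567 g → mol O = 0.04105
Divide by the smallest (0.04101 mol C): C 1.000, H 2.000, N 2.000, O 1.001
→ CH2N2O

CH2N2O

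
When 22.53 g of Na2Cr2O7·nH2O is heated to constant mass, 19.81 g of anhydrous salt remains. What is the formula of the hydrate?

Na2Cr2O7·2H2O

Mass of water lost = 22.53 − 19.81 = 2.72 g → 2.72 / 18.02 = 0.1509 mol H2O
Molar mass of Na2Cr2O7 = 261.98 g/mol → mol Na2Cr2O7 = 19.81 / 261.98 = 0.07562
n = 0.1509 / 0.07562 = 2.00 ≈ 2 → Na2Cr2O7·2H2O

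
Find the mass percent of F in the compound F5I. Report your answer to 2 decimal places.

42.81%

Molar mass = 5(19.00) + 1(126.90) = 221.900 g/mol
Mass of F per mole = 5 × 19.00 = 95.000 g
% F = 95.000 / 221.900 × 100 = 42.81%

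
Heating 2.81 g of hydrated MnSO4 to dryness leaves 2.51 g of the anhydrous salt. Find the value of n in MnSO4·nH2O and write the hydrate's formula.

Mass of water lost = 2.81 − 2.51 = 0.3 g → 0.3 / 18.02 = 0.01665 mol H2O
Molar mass of MnSO4 = 151.01 g/mol → mol MnSO4 = 2.51 / 151.01 = 0.01662
n = 0.01665 / 0.01662 = 1.00 ≈ 1 → MnSO4·H2O

MnSO4·H2O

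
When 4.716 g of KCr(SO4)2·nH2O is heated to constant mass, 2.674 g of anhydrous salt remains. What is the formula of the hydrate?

Mass of water lost = 4.716 − 2.674 = 2.042 g → 2.042 / 18.02 = 0.1133 mol H2O
Molar mass of KCr(SO4)2 = 283.24 g/mol → mol KCr(SO4)2 = 2.674 / 283.24 = 0.009441
n = 0.1133 / 0.009441 = 12.00 ≈ 12 → KCr(SO4)2·12H2O

KCr(SO4)2·12H2O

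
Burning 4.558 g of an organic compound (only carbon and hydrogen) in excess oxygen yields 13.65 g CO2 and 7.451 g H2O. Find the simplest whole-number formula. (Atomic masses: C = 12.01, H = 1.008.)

C3H8

mol C = 13.65 / 44.01 = 0.3102; mass C = 0.3102 × 12.01 = 3.725 g
mol H = 2 × (7.451 / 18.02) = 0.8270; mass H = 0.8270 × 1.008 = 0.8336 g
Divide by the smallest (0.3102 mol C): C 1.000, H 2.666
Multiply by 3: C 3.00, H 8.00 → C3H8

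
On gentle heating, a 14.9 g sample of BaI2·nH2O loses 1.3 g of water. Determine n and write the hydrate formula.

BaI2·2H2O

Mass of anhydrous BaI2 = 14.9 − 1.3 = 13.6 g
mol H2O = 1.3 / 18.02 = 0.07214
Molar mass of BaI2 = 391.13 g/mol → mol BaI2 = 13.6 / 391.13 = 0.03477
n = 0.07214 / 0.03477 = 2.07 ≈ 2 → BaI2·2H2O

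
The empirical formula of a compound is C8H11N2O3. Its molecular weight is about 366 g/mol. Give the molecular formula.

C16H22N4O6

Empirical-formula mass = 183.19 g/mol
n = 366 / 183.19 = 2.00 ≈ 2
Molecular formula = (C8H11N2O3)2 = C16H22N4O6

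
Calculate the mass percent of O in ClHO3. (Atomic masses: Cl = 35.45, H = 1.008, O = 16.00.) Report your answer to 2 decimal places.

56.83%

Molar mass = 1(35.45) + 1(1.008) + 3(16.00) = 84.458 g/mol
Mass of O per mole = 3 × 16.00 = 48.000 g
% O = 48.000 / 84.458 × 100 = 56.83%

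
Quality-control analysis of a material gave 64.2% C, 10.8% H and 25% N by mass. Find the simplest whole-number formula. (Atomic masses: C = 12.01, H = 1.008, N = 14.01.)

Assume 100 g: 64.2 g C, 10.8 g H, 25 g N.
n(C) = 64.2/12.01 = 5.346, n(H) = 10.8/1.008 = 10.71, n(N) = 25/14.01 = 1.784
Ratios (÷ 1.784): C 2.996, H 6.004, N 1.000
Ratio ≈ 3:6:1, so the empirical formula is C3H6N

C3H6N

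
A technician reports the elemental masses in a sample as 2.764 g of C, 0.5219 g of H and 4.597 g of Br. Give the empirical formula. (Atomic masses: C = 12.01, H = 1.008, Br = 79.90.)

C4H9Br

n(C) = 2.764/12.01 = 0.2301, n(H) = 0.5219/1.008 = 0.5178, n(Br) = 4.597/79.90 = 0.05753
Divide by the smallest (0.05753 mol Br): C 4.000, H 8.999, Br 1.000
→ C4H9Br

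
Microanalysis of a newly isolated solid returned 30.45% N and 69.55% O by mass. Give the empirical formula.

NO2

Assume 100 g: 30.45 g N, 69.55 g O.
N: 30.45 g ÷ 14.01 g/mol = 2.173 mol
O: 69.55 g ÷ 16.00 g/mol = 4.347 mol
Ratios (÷ 2.173): N 1.000, O 2.000
≈ 1:2 → NO2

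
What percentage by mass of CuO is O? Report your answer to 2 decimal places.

20.11%

Molar mass = 1(63.55) + 1(16.00) = 79.550 g/mol
Mass of O per mole = 1 × 16.00 = 16.000 g
% O = 16.000 / 79.550 × 100 = 20.11%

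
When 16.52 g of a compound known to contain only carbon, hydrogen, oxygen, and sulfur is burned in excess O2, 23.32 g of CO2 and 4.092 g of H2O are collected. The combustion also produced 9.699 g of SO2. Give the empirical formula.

mol C = 23.32 / 44.01 = 0.5299; mass C = 0.5299 × 12.01 = 6.364 g
mol H = 2 × (4.092 / 18.02) = 0.4542; mass H = 0.4542 × 1.008 = 0.4578 g
mol S = 9.699 / 64.07 = 0.1514; mass S = 4.855 g
mass O = 16.52 − (11.68) = 4.844 g → mol O = 0.3027
Divide by the smallest (0.1514 mol S): C 3.500, H 3.000, O 2.000, S 1.000
Multiply by 2: C 7.00, H 6.00, O 4.00, S 2.00 → C7H6O4S2

C7H6O4S2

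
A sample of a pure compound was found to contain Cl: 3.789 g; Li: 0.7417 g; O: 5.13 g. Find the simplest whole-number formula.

Cl: 3.789 g ÷ 35.45 g/mol = 0.1069 mol
Li: 0.7417 g ÷ 6.94 g/mol = 0.1069 mol
O: 5.13 g ÷ 16.00 g/mol = 0.3206 mol
Divide by the smallest (0.1069 mol Li): Cl 1.000, Li 1.000, O 3.000
→ ClLiO3

ClLiO3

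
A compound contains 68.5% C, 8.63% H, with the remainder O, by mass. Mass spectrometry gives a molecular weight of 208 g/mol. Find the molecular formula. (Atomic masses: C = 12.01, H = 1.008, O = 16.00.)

C12H18O3

Assume 100 g: 68.5 g C, 8.63 g H, 22.87 g O.
C: 68.5 g ÷ 12.01 g/mol = 5.704 mol
H: 8.63 g ÷ 1.008 g/mol = 8.562 mol
O: 22.87 g ÷ 16.00 g/mol = 1.429 mol
Divide by the smallest (1.429 mol O): C 3.990, H 5.990, O 1.000
Ratio ≈ 4:6:1, so the empirical formula is C4H6O
Empirical-formula mass = 70.09 g/mol
n = 208 / 70.09 = 2.97 ≈ 3
Molecular formula = (C4H6O)×3 = C12H18O3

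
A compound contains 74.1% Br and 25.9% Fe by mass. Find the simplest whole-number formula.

Assume 100 g: 74.1 g Br, 25.9 g Fe.
Moles — Br: 74.1 / 79.90 = 0.9274 mol; Fe: 25.9 / 55.85 = 0.4637 mol
Divide by the smallest (0.4637 mol Fe): Br 2.000, Fe 1.000
Ratio ≈ 2:1, so the empirical formula is Br2Fe

Br2Fe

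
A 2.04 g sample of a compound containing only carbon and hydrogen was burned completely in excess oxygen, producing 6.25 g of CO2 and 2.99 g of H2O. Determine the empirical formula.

C3H7

mol C = 6.25 / 44.01 = 0.1420; mass C = 0.1420 × 12.01 = 1.706 g
mol H = 2 × (2.99 / 18.02) = 0.3319; mass H = 0.3319 × 1.008 = 0.3345 g
Divide by the smallest (0.142 mol C): C 1.000, H 2.337
Scaling by 3: C 3.00, H 7.01 → C3H7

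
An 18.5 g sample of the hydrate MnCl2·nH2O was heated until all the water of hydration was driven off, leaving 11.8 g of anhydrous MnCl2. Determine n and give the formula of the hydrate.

MnCl2·4H2O

Mass of water lost = 18.5 − 11.8 = 6.7 g → 6.7 / 18.02 = 0.3718 mol H2O
Molar mass of MnCl2 = 125.84 g/mol → mol MnCl2 = 11.8 / 125.84 = 0.09377
n = 0.3718 / 0.09377 = 3.97 ≈ 4 → MnCl2·4H2O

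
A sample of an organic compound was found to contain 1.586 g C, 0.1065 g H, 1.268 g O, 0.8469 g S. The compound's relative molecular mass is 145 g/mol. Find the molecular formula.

C5H4O3S

Moles — C: 1.586 / 12.01 = 0.1321 mol; H: 0.1065 / 1.008 = 0.1057 mol; O: 1.268 / 16.00 = 0.07925 mol; S: 0.8469 / 32.07 = 0.02641 mol
Ratios (÷ 0.02641): C 5.001, H 4.001, O 3.001, S 1.000
→ C5H4O3S
Empirical-formula mass = 144.15 g/mol
n = 145 / 144.15 = 1.01 ≈ 1
Molecular formula = empirical formula = C5H4O3S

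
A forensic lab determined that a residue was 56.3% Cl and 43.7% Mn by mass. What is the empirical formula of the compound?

Assume 100 g: 56.3 g Cl, 43.7 g Mn.
n(Cl) = 56.3/35.45 = 1.588, n(Mn) = 43.7/54.94 = 0.7954
Divide by the smallest (0.7954 mol Mn): Cl 1.997, Mn 1.000
Ratio ≈ 2:1, so the empirical formula is Cl2Mn

Cl2Mn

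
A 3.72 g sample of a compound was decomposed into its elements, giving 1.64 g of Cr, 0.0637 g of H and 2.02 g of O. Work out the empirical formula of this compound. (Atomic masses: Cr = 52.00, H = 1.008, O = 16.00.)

CrH2O4

Moles — Cr: 1.64 / 52.00 = 0.03154 mol; H: 0.0637 / 1.008 = 0.06319 mol; O: 2.02 / 16.00 = 0.1263 mol
Smallest is Cr at 0.03154 mol; normalising gives Cr 1.000, H 2.004, O 4.003
Ratio ≈ 1:2:4, so the empirical formula is CrH2O4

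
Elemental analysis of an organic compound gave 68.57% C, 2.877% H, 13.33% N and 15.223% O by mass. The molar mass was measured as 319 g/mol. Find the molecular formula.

C18H9N3O3

Assume 100 g: 68.57 g C, 2.877 g H, 13.33 g N, 15.223 g O.
n(C) = 68.57/12.01 = 5.709, n(H) = 2.877/1.008 = 2.854, n(N) = 13.33/14.01 = 0.9515, n(O) = 15.223/16.00 = 0.9514
Smallest is O at 0.9514 mol; normalising gives C 6.001, H 3.000, N 1.000, O 1.000
≈ 6:3:1:1 → C6H3NO
Empirical-formula mass = 105.09 g/mol
n = 319 / 105.09 = 3.04 ≈ 3
Molecular formula = (C6H3NO)×3 = C18H9N3O3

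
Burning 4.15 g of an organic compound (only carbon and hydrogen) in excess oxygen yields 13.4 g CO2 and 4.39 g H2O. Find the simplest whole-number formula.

C5H8

mol C = 13.4 / 44.01 = 0.3045; mass C = 0.3045 × 12.01 = 3.657 g
mol H = 2 × (4.39 / 18.02) = 0.4872; mass H = 0.4872 × 1.008 = 0.4911 g
Ratios (÷ 0.3045): C 1.000, H 1.600
×5: C 5.00, H 8.00 → C5H8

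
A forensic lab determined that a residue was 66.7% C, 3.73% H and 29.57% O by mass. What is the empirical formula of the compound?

Assume 100 g: 66.7 g C, 3.73 g H, 29.57 g O.
C: 66.7 g ÷ 12.01 g/mol = 5.554 mol
H: 3.73 g ÷ 1.008 g/mol = 3.7 mol
O: 29.57 g ÷ 16.00 g/mol = 1.848 mol
Ratios (÷ 1.848): C 3.005, H 2.002, O 1.000
≈ 3:2:1 → C3H2O

C3H2O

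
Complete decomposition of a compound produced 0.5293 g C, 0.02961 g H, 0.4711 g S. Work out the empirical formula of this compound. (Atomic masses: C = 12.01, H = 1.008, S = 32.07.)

C: 0.5293 g ÷ 12.01 g/mol = 0.04407 mol
H: 0.02961 g ÷ 1.008 g/mol = 0.02938 mol
S: 0.4711 g ÷ 32.07 g/mol = 0.01469 mol
Ratios (÷ 0.01469): C 3.000, H 2.000, S 1.000
≈ 3:2:1 → C3H2S

C3H2S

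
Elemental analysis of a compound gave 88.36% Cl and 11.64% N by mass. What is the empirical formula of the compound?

Assume 100 g: 88.36 g Cl, 11.64 g N.
n(Cl) = 88.36/35.45 = 2.493, n(N) = 11.64/14.01 = 0.8308
Divide by the smallest (0.8308 mol N): Cl 3.000, N 1.000
→ Cl3N

Cl3N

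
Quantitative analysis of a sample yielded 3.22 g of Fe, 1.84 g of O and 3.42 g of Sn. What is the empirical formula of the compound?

Fe2O4Sn

n(Fe) = 3.22/55.85 = 0.05765, n(O) = 1.84/16.00 = 0.115, n(Sn) = 3.42/118.71 = 0.02881
Smallest is Sn at 0.02881 mol; normalising gives Fe 2.001, O 3.992, Sn 1.000
→ Fe2O4Sn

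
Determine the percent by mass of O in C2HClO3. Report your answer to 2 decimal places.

Molar mass = 2(12.01) + 1(1.008) + 1(35.45) + 3(16.00) = 108.478 g/mol
Mass of O per mole = 3 × 16.00 = 48.000 g
% O = 48.000 / 108.478 × 100 = 44.25%

44.25%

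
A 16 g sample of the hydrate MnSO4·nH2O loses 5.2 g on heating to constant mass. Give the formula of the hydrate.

Mass of anhydrous MnSO4 = 16 − 5.2 = 10.8 g
mol H2O = 5.2 / 18.02 = 0.2886
Molar mass of MnSO4 = 151.01 g/mol → mol MnSO4 = 10.8 / 151.01 = 0.07152
n = 0.2886 / 0.07152 = 4.03 ≈ 4 → MnSO4·4H2O

MnSO4·4H2O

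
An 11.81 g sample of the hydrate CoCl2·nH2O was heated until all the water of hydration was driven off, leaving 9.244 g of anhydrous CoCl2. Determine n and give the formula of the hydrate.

CoCl2·2H2O

Mass of water lost = 11.81 − 9.244 = 2.566 g → 2.566 / 18.02 = 0.1424 mol H2O
Molar mass of CoCl2 = 129.83 g/mol → mol CoCl2 = 9.244 / 129.83 = 0.0712
n = 0.1424 / 0.0712 = 2.00 ≈ 2 → CoCl2·2H2O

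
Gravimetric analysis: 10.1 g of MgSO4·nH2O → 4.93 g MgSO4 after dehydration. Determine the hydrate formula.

Mass of water lost = 10.1 − 4.93 = 5.17 g → 5.17 / 18.02 = 0.2869 mol H2O
Molar mass of MgSO4 = 120.38 g/mol → mol MgSO4 = 4.93 / 120.38 = 0.04095
n = 0.2869 / 0.04095 = 7.01 ≈ 7 → MgSO4·7H2O

MgSO4·7H2O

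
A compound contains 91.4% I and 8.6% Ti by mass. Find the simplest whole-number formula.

Assume 100 g: 91.4 g I, 8.6 g Ti.
n(I) = 91.4/126.90 = 0.7203, n(Ti) = 8.6/47.87 = 0.1797
Ratios (÷ 0.1797): I 4.009, Ti 1.000
Ratio ≈ 4:1, so the empirical formula is I4Ti

I4Ti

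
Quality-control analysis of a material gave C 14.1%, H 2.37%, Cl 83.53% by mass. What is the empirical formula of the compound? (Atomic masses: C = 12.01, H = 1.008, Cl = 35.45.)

CH2Cl2

Assume 100 g: 14.1 g C, 2.37 g H, 83.53 g Cl.
C: 14.1 g ÷ 12.01 g/mol = 1.174 mol
H: 2.37 g ÷ 1.008 g/mol = 2.351 mol
Cl: 83.53 g ÷ 35.45 g/mol = 2.356 mol
Divide by the smallest (1.174 mol C): C 1.000, H 2.003, Cl 2.007
≈ 1:2:2 → CH2Cl2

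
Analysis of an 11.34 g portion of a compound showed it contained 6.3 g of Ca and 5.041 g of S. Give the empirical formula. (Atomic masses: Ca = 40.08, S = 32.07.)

Moles — Ca: 6.3 / 40.08 = 0.1572 mol; S: 5.041 / 32.07 = 0.1572 mol
Smallest is Ca at 0.1572 mol; normalising gives Ca 1.000, S 1.000
≈ 1:1 → CaS

CaS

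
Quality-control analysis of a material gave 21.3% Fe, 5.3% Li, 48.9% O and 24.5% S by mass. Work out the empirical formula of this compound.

FeLi2O8S2

Assume 100 g: 21.3 g Fe, 5.3 g Li, 48.9 g O, 24.5 g S.
Fe: 21.3 g ÷ 55.85 g/mol = 0.3814 mol
Li: 5.3 g ÷ 6.94 g/mol = 0.7637 mol
O: 48.9 g ÷ 16.00 g/mol = 3.056 mol
S: 24.5 g ÷ 32.07 g/mol = 0.764 mol
Ratios (÷ 0.3814): Fe 1.000, Li 2.002, O 8.014, S 2.003
→ FeLi2O8S2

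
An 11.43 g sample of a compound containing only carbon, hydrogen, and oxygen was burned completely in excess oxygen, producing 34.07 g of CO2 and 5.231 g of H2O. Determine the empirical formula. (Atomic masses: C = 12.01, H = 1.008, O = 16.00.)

C8H6O

mol C = 34.07 / 44.01 = 0.7741; mass C = 0.7741 × 12.01 = 9.297 g
mol H = 2 × (5.231 / 18.02) = 0.5806; mass H = 0.5806 × 1.008 = 0.5852 g
mass O = 11.43 − (9.883) = 1.547 g → mol O = 0.09671
Ratios (÷ 0.09671): C 8.005, H 6.003, O 1.000
≈ 8:6:1 → C8H6O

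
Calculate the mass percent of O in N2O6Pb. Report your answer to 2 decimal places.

Molar mass = 2(14.01) + 6(16.00) + 1(207.2) = 331.220 g/mol
Mass of O per mole = 6 × 16.00 = 96.000 g
% O = 96.000 / 331.220 × 100 = 28.98%

28.98%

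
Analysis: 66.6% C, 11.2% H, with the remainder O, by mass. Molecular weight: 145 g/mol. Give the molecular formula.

C8H16O2

Assume 100 g: 66.6 g C, 11.2 g H, 22.2 g O.
Moles — C: 66.6 / 12.01 = 5.545 mol; H: 11.2 / 1.008 = 11.11 mol; O: 22.2 / 16.00 = 1.387 mol
Ratios (÷ 1.387): C 3.997, H 8.008, O 1.000
→ C4H8O
Empirical-formula mass = 72.10 g/mol
n = 145 / 72.10 = 2.01 ≈ 2
Molecular formula = (C4H8O)×2 = C8H16O2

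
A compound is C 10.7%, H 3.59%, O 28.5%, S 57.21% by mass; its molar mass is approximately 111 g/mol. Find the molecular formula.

Assume 100 g: 10.7 g C, 3.59 g H, 28.5 g O, 57.21 g S.
C: 10.7 g ÷ 12.01 g/mol = 0.8909 mol
H: 3.59 g ÷ 1.008 g/mol = 3.562 mol
O: 28.5 g ÷ 16.00 g/mol = 1.781 mol
S: 57.21 g ÷ 32.07 g/mol = 1.784 mol
Smallest is C at 0.8909 mol; normalising gives C 1.000, H 3.998, O 1.999, S 2.002
≈ 1:4:2:2 → CH4O2S2
Empirical-formula mass = 112.18 g/mol
n = 111 / 112.18 = 0.99 ≈ 1
Molecular formula = empirical formula = CH4O2S2

CH4O2S2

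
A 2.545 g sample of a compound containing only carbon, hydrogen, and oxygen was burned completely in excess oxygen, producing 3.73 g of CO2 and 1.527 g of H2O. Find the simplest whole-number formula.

mol C = 3.73 / 44.01 = 0.08475; mass C = 0.08475 × 12.01 = 1.018 g
mol H = 2 × (1.527 / 18.02) = 0.1695; mass H = 0.1695 × 1.008 = 0.1708 g
mass O = 2.545 − (1.189) = 1.356 g → mol O = 0.08477
Smallest is C at 0.08475 mol; normalising gives C 1.000, H 2.000, O 1.000
≈ 1:2:1 → CH2O

CH2O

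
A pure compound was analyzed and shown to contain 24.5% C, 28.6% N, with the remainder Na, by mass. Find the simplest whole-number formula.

Assume 100 g: 24.5 g C, 28.6 g N, 46.9 g Na.
n(C) = 24.5/12.01 = 2.04, n(N) = 28.6/14.01 = 2.041, n(Na) = 46.9/22.99 = 2.04
Ratios (÷ 2.04): C 1.000, N 1.001, Na 1.000
Ratio ≈ 1:1:1, so the empirical formula is CNNa

CNNa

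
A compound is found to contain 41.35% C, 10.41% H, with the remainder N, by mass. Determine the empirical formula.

Assume 100 g: 41.35 g C, 10.41 g H, 48.24 g N.
n(C) = 41.35/12.01 = 3.443, n(H) = 10.41/1.008 = 10.33, n(N) = 48.24/14.01 = 3.443
Divide by the smallest (3.443 mol C): C 1.000, H 3.000, N 1.000
≈ 1:3:1 → CH3N

CH3N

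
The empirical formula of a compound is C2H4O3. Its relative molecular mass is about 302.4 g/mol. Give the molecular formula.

Empirical-formula mass = 76.05 g/mol
n = 302.4 / 76.05 = 3.98 ≈ 4
Molecular formula = (C2H4O3)4 = C8H16O12

C8H16O12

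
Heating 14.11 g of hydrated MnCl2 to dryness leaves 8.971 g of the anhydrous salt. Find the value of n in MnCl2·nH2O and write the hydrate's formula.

Mass of water lost = 14.11 − 8.971 = 5.139 g → 5.139 / 18.02 = 0.2852 mol H2O
Molar mass of MnCl2 = 125.84 g/mol → mol MnCl2 = 8.971 / 125.84 = 0.07129
n = 0.2852 / 0.07129 = 4.00 ≈ 4 → MnCl2·4H2O

MnCl2·4H2O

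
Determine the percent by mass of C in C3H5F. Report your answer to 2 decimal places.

Molar mass = 3(12.01) + 5(1.008) + 1(19.00) = 60.070 g/mol
Mass of C per mole = 3 × 12.01 = 36.030 g
% C = 36.030 / 60.070 × 100 = 59.98%

59.98%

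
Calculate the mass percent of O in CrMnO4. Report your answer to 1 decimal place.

37.4%

Molar mass = 1(52.00) + 1(54.94) + 4(16.00) = 170.940 g/mol
Mass of O per mole = 4 × 16.00 = 64.000 g
% O = 64.000 / 170.940 × 100 = 37.4%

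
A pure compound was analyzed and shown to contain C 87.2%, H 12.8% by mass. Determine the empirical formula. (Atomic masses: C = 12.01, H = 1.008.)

C4H7

Assume 100 g: 87.2 g C, 12.8 g H.
Moles — C: 87.2 / 12.01 = 7.261 mol; H: 12.8 / 1.008 = 12.7 mol
Divide by the smallest (7.261 mol C): C 1.000, H 1.749
×4: C 4.00, H 7.00 → C4H7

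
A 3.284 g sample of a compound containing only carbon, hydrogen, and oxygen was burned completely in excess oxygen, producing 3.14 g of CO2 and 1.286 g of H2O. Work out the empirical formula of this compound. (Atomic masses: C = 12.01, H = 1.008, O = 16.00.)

CH2O2

mol C = 3.14 / 44.01 = 0.07135; mass C = 0.07135 × 12.01 = 0.8569 g
mol H = 2 × (1.286 / 18.02) = 0.1427; mass H = 0.1427 × 1.008 = 0.1439 g
mass O = 3.284 − (1.001) = 2.283 g → mol O = 0.1427
Smallest is C at 0.07135 mol; normalising gives C 1.000, H 2.000, O 2.000
≈ 1:2:2 → CH2O2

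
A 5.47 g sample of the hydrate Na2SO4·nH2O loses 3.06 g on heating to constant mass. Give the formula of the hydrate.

Na2SO4·10H2O

Mass of anhydrous Na2SO4 = 5.47 − 3.06 = 2.41 g
mol H2O = 3.06 / 18.02 = 0.1698
Molar mass of Na2SO4 = 142.05 g/mol → mol Na2SO4 = 2.41 / 142.05 = 0.01697
n = 0.1698 / 0.01697 = 10.01 ≈ 10 → Na2SO4·10H2O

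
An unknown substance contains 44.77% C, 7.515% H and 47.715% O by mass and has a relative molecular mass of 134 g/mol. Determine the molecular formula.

C5H10O4

Assume 100 g: 44.77 g C, 7.515 g H, 47.715 g O.
C: 44.77 g ÷ 12.01 g/mol = 3.728 mol
H: 7.515 g ÷ 1.008 g/mol = 7.455 mol
O: 47.715 g ÷ 16.00 g/mol = 2.982 mol
Smallest is O at 2.982 mol; normalising gives C 1.250, H 2.500, O 1.000
×4: C 5.00, H 10.00, O 4.00 → C5H10O4
Empirical-formula mass = 134.13 g/mol
n = 134 / 134.13 = 1.00 ≈ 1
Molecular formula = empirical formula = C5H10O4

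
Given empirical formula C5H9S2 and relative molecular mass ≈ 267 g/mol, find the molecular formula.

C10H18S4

Empirical-formula mass = 133.26 g/mol
n = 267 / 133.26 = 2.00 ≈ 2
Molecular formula = (C5H9S2)2 = C10H18S4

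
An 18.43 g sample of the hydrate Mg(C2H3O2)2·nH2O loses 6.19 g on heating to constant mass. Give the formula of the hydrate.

Mass of anhydrous Mg(C2H3O2)2 = 18.43 − 6.19 = 12.24 g
mol H2O = 6.19 / 18.02 = 0.3435
Molar mass of Mg(C2H3O2)2 = 142.40 g/mol → mol Mg(C2H3O2)2 = 12.24 / 142.40 = 0.08596
n = 0.3435 / 0.08596 = 4.00 ≈ 4 → Mg(C2H3O2)2·4H2O

Mg(C2H3O2)2·4H2O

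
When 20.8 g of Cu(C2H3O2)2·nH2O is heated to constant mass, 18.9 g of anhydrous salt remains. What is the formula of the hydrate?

Cu(C2H3O2)2·H2O

Mass of water lost = 20.8 − 18.9 = 1.9 g → 1.9 / 18.02 = 0.1054 mol H2O
Molar mass of Cu(C2H3O2)2 = 181.64 g/mol → mol Cu(C2H3O2)2 = 18.9 / 181.64 = 0.1041
n = 0.1054 / 0.1041 = 1.01 ≈ 1 → Cu(C2H3O2)2·H2O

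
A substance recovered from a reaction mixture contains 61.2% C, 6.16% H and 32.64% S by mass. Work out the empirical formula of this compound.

C5H6S

Assume 100 g: 61.2 g C, 6.16 g H, 32.64 g S.
C: 61.2 g ÷ 12.01 g/mol = 5.096 mol
H: 6.16 g ÷ 1.008 g/mol = 6.111 mol
S: 32.64 g ÷ 32.07 g/mol = 1.018 mol
Ratios (÷ 1.018): C 5.007, H 6.004, S 1.000
→ C5H6S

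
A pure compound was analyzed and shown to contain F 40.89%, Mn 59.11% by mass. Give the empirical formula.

F2Mn

Assume 100 g: 40.89 g F, 59.11 g Mn.
n(F) = 40.89/19.00 = 2.152, n(Mn) = 59.11/54.94 = 1.076
Divide by the smallest (1.076 mol Mn): F 2.000, Mn 1.000
→ F2Mn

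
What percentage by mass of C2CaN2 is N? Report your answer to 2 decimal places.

Molar mass = 2(12.01) + 1(40.08) + 2(14.01) = 92.120 g/mol
Mass of N per mole = 2 × 14.01 = 28.020 g
% N = 28.020 / 92.120 × 100 = 30.42%

30.42%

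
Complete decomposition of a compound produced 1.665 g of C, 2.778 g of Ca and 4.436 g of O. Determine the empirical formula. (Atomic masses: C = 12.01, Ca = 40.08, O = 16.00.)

n(C) = 1.665/12.01 = 0.1386, n(Ca) = 2.778/40.08 = 0.06931, n(O) = 4.436/16.00 = 0.2772
Ratios (÷ 0.06931): C 2.000, Ca 1.000, O 4.000
→ C2CaO4

C2CaO4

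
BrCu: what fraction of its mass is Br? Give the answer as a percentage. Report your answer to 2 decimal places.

Molar mass = 1(79.90) + 1(63.55) = 143.450 g/mol
Mass of Br per mole = 1 × 79.90 = 79.900 g
% Br = 79.900 / 143.450 × 100 = 55.70%

55.70%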